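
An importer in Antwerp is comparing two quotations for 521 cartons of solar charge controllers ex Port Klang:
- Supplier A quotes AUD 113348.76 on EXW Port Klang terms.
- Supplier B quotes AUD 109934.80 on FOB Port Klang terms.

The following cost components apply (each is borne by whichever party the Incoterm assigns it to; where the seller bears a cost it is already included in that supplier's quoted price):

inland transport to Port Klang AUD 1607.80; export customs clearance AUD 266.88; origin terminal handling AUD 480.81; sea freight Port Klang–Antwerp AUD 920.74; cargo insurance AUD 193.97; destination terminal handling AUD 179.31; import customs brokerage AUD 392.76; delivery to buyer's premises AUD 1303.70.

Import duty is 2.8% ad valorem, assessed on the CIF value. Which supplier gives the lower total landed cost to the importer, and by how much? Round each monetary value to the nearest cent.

Supplier A (EXW):
CIF value = EXW price + inland to port + export clearance + origin terminal + freight + insurance = 113348.76 + 1607.80 + 266.88 + 480.81 + 920.74 + 193.97 = 116818.96
Import duty = 116818.96 × 2.8% = 3270.93
Buyer bears (A): 1607.80 + 266.88 + 480.81 + 920.74 + 193.97 + 179.31 + 392.76 + 1303.70 = 5345.97
Landed cost (A) = invoice 113348.76 + 5345.97 + duty 3270.93 = 121965.66
Supplier B (FOB):
CIF value = FOB price + freight + insurance = 109934.80 + 920.74 + 193.97 = 111049.51
Import duty = 111049.51 × 2.8% = 3109.39
Buyer bears (B): 920.74 + 193.97 + 179.31 + 392.76 + 1303.70 = 2990.48
Landed cost (B) = invoice 109934.80 + 2990.48 + duty 3109.39 = 116034.67
Difference = |121965.66 − 116034.67| = 5930.99

Supplier B is cheaper by AUD 5930.99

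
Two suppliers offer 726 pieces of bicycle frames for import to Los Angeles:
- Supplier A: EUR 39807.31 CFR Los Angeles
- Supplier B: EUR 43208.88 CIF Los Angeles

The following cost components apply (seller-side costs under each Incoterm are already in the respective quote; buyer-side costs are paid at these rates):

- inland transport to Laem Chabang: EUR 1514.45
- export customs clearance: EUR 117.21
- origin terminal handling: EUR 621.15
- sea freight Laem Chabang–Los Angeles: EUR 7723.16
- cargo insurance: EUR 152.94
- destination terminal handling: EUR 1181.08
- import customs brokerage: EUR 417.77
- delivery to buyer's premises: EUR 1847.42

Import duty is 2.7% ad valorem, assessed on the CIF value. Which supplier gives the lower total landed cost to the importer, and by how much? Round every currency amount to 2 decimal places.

Supplier A is cheaper by EUR 3336.34

Supplier A (CFR):
CIF value = CFR price + insurance = 39807.31 + 152.94 = 39960.25
Import duty = 39960.25 × 2.7% = 1078.93
Buyer bears (A): 152.94 + 1181.08 + 417.77 + 1847.42 = 3599.21
Landed cost (A) = invoice 39807.31 + 3599.21 + duty 1078.93 = 44485.45
Supplier B (CIF):
The CIF price already equals the CIF value: 43208.88
Import duty = 43208.88 × 2.7% = 1166.64
Buyer bears (B): 1181.08 + 417.77 + 1847.42 = 3446.27
Landed cost (B) = invoice 43208.88 + 3446.27 + duty 1166.64 = 47821.79
Difference = |44485.45 − 47821.79| = 3336.34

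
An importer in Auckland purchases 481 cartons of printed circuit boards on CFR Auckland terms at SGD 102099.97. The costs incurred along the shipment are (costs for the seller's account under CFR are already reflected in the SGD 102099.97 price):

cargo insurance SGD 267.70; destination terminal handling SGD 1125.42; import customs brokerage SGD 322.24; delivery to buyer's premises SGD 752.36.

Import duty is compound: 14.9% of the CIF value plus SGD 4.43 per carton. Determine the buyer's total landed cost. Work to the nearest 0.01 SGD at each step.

CFR: the seller pays costs through ocean freight to the destination port, but not insurance.
CIF value = CFR price + insurance = 102099.97 + 267.70 = 102367.67
Ad valorem component: 102367.67 × 14.9% = 15252.78
Specific component: 481 × 4.43 = 2130.83
Import duty = 15252.78 + 2130.83 = 17383.61
Buyer bears: insurance 267.70 + destination terminal 1125.42 + brokerage 322.24 + delivery 752.36 + duty 17383.61 = 19851.33
Landed cost = invoice 102099.97 + 19851.33 = 121951.30

Total landed cost: SGD 121951.30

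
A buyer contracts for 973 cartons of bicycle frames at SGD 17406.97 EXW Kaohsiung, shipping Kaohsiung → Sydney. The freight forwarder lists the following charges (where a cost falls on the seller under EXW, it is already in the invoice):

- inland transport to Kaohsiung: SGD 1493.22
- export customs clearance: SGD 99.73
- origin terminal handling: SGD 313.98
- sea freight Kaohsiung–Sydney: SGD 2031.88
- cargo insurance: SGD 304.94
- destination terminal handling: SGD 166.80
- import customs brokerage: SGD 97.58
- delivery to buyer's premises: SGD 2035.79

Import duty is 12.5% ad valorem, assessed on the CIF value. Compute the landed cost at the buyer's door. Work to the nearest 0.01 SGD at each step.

Total landed cost: SGD 26657.23

EXW: the seller makes goods available at their premises; the buyer bears all onward costs.
CIF value = EXW price + inland to port + export clearance + origin terminal + freight + insurance = 17406.97 + 1493.22 + 99.73 + 313.98 + 2031.88 + 304.94 = 21650.72
Import duty = 21650.72 × 12.5% = 2706.34
Buyer bears: inland to port 1493.22 + export clearance 99.73 + origin terminal 313.98 + freight 2031.88 + insurance 304.94 + destination terminal 166.80 + brokerage 97.58 + delivery 2035.79 + duty 2706.34 = 9250.26
Landed cost = invoice 17406.97 + 9250.26 = 26657.23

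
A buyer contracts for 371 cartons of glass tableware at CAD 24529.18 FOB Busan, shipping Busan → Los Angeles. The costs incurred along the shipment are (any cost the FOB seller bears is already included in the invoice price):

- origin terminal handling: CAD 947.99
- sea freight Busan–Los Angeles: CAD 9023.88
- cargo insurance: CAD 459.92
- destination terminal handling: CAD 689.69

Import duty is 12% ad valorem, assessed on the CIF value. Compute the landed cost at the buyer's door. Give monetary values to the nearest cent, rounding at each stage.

FOB: the seller bears costs until goods are on board at the origin port; the buyer bears freight, insurance and all costs thereafter.
Already in the invoice (seller's account under FOB): origin terminal — exclude.
CIF value = FOB price + freight + insurance = 24529.18 + 9023.88 + 459.92 = 34012.98
Import duty = 34012.98 × 12% = 4081.56
Buyer bears: freight 9023.88 + insurance 459.92 + destination terminal 689.69 + duty 4081.56 = 14255.05
Landed cost = invoice 24529.18 + 14255.05 = 38784.23

Total landed cost: CAD 38784.23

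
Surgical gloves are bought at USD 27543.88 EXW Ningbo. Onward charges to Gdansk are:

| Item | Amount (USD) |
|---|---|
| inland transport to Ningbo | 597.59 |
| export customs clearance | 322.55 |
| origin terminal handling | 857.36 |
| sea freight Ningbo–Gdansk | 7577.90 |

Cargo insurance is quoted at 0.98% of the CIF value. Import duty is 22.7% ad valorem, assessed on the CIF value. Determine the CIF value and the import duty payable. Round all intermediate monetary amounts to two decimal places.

CIF value: USD 37264.47; import duty: USD 8459.03

Let C be the CIF value. C = EXW price + pre-shipment costs + freight + 0.98% × C
C − 0.98% × C = 27543.88 + 597.59 + 322.55 + 857.36 + 7577.90
0.9902 × C = 36899.28
C = 36899.28 / 0.9902 = 37264.47
Insurance premium = 0.98% × 37264.47 = 365.19
Import duty = 37264.47 × 22.7% = 8459.03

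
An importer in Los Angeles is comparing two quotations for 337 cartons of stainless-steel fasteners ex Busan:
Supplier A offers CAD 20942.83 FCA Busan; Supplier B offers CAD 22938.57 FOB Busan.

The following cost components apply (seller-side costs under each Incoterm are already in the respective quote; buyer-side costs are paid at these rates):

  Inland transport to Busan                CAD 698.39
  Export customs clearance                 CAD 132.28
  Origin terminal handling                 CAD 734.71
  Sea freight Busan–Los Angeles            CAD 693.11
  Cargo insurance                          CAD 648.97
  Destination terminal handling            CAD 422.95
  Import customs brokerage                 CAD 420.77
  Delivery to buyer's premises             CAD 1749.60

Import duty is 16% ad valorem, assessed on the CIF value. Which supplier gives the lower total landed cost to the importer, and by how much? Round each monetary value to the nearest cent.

Supplier A is cheaper by CAD 1462.79

Supplier A (FCA):
CIF value = FCA price + origin terminal + freight + insurance = 20942.83 + 734.71 + 693.11 + 648.97 = 23019.62
Import duty = 23019.62 × 16% = 3683.14
Buyer bears (A): 734.71 + 693.11 + 648.97 + 422.95 + 420.77 + 1749.60 = 4670.11
Landed cost (A) = invoice 20942.83 + 4670.11 + duty 3683.14 = 29296.08
Supplier B (FOB):
CIF value = FOB price + freight + insurance = 22938.57 + 693.11 + 648.97 = 24280.65
Import duty = 24280.65 × 16% = 3884.90
Buyer bears (B): 693.11 + 648.97 + 422.95 + 420.77 + 1749.60 = 3935.40
Landed cost (B) = invoice 22938.57 + 3935.40 + duty 3884.90 = 30758.87
Difference = |29296.08 − 30758.87| = 1462.79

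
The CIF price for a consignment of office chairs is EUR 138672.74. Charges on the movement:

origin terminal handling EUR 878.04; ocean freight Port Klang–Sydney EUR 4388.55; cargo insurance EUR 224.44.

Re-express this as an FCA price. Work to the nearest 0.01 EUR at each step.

FCA price: EUR 133181.71

From CIF to FCA, the seller no longer bears: origin terminal, freight, insurance.
FCA price = 138672.74 − 878.04 − 4388.55 − 224.44 = 133181.71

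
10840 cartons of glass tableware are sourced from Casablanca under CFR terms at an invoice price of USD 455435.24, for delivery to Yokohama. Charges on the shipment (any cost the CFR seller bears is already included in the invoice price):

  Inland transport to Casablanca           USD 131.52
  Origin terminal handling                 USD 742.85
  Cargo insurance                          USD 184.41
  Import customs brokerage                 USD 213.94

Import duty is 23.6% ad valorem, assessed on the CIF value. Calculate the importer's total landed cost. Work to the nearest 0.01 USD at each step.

CFR: the seller pays costs through ocean freight to the destination port, but not insurance.
Already in the invoice (seller's account under CFR): inland to port, origin terminal — exclude.
CIF value = CFR price + insurance = 455435.24 + 184.41 = 455619.65
Import duty = 455619.65 × 23.6% = 107526.24
Buyer bears: insurance 184.41 + brokerage 213.94 + duty 107526.24 = 107924.59
Landed cost = invoice 455435.24 + 107924.59 = 563359.83

Total landed cost: USD 563359.83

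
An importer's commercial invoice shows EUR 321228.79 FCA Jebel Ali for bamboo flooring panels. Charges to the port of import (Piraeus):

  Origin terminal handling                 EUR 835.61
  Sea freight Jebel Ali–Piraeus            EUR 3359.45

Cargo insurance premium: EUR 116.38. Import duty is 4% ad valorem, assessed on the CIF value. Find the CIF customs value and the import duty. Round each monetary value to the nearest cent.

CIF value: EUR 325540.23; import duty: EUR 13021.61

CIF = FCA price + pre-shipment costs + freight + insurance
CIF = 321228.79 + 835.61 + 3359.45 + 116.38 = 325540.23
Import duty = 325540.23 × 4% = 13021.61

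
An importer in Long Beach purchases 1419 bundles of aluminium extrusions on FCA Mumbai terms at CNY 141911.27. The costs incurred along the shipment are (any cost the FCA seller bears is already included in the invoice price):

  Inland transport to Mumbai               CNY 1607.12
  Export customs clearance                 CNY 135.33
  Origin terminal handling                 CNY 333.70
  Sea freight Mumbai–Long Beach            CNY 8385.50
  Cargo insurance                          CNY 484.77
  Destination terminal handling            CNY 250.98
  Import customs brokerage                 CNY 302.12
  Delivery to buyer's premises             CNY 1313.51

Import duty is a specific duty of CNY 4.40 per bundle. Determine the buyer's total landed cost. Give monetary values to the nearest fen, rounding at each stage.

Total landed cost: CNY 159225.45

FCA: the seller delivers export-cleared goods to the carrier; the buyer bears costs from that point.
Already in the invoice (seller's account under FCA): inland to port, export clearance — exclude.
CIF value = FCA price + origin terminal + freight + insurance = 141911.27 + 333.70 + 8385.50 + 484.77 = 151115.24
Import duty = 1419 × 4.40 = 6243.60
Buyer bears: origin terminal 333.70 + freight 8385.50 + insurance 484.77 + destination terminal 250.98 + brokerage 302.12 + delivery 1313.51 + duty 6243.60 = 17314.18
Landed cost = invoice 141911.27 + 17314.18 = 159225.45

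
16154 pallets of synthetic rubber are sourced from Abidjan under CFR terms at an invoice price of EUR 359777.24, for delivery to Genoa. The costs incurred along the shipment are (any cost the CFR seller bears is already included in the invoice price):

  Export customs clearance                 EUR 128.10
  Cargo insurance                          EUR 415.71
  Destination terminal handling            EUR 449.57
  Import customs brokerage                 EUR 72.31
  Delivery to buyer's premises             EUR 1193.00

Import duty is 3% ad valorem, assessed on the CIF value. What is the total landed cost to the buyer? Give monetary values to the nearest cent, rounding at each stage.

CFR: the seller pays costs through ocean freight to the destination port, but not insurance.
Already in the invoice (seller's account under CFR): export clearance — exclude.
CIF value = CFR price + insurance = 359777.24 + 415.71 = 360192.95
Import duty = 360192.95 × 3% = 10805.79
Buyer bears: insurance 415.71 + destination terminal 449.57 + brokerage 72.31 + delivery 1193.00 + duty 10805.79 = 12936.38
Landed cost = invoice 359777.24 + 12936.38 = 372713.62

Total landed cost: EUR 372713.62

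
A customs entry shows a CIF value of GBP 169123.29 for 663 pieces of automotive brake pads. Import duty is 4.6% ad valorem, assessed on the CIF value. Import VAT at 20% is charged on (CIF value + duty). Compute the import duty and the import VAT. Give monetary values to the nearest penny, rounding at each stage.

Import duty: GBP 7779.67; import VAT: GBP 35380.59

Import duty = 169123.29 × 4.6% = 7779.67
VAT base = CIF + duty = 169123.29 + 7779.67 = 176902.96
Import VAT = 176902.96 × 20% = 35380.59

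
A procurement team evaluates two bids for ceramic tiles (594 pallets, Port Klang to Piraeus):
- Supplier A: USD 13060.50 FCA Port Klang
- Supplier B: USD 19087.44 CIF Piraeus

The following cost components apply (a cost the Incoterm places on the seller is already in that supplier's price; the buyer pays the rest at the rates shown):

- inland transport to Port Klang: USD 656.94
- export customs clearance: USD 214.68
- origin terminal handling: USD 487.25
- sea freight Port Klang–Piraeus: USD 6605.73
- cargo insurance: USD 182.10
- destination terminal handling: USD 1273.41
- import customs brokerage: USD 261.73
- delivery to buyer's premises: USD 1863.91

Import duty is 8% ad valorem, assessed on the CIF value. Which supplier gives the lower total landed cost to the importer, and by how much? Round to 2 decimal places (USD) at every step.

Supplier B is cheaper by USD 1347.99

Supplier A (FCA):
CIF value = FCA price + origin terminal + freight + insurance = 13060.50 + 487.25 + 6605.73 + 182.10 = 20335.58
Import duty = 20335.58 × 8% = 1626.85
Buyer bears (A): 487.25 + 6605.73 + 182.10 + 1273.41 + 261.73 + 1863.91 = 10674.13
Landed cost (A) = invoice 13060.50 + 10674.13 + duty 1626.85 = 25361.48
Supplier B (CIF):
The CIF price already equals the CIF value: 19087.44
Import duty = 19087.44 × 8% = 1527.00
Buyer bears (B): 1273.41 + 261.73 + 1863.91 = 3399.05
Landed cost (B) = invoice 19087.44 + 3399.05 + duty 1527.00 = 24013.49
Difference = |25361.48 − 24013.49| = 1347.99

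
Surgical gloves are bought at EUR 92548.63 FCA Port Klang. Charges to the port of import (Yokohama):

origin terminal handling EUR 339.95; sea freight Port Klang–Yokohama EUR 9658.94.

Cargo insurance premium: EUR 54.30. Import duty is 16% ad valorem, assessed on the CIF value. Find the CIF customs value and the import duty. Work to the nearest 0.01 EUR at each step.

CIF = FCA price + pre-shipment costs + freight + insurance
CIF = 92548.63 + 339.95 + 9658.94 + 54.30 = 102601.82
Import duty = 102601.82 × 16% = 16416.29

CIF value: EUR 102601.82; import duty: EUR 16416.29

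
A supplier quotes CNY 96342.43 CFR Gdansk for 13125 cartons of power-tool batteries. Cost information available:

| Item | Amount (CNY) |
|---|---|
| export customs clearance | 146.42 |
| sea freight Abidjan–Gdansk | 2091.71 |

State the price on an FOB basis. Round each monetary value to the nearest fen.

Not relevant to the conversion: export clearance — on the seller under both CFR and FOB; already in the CFR price and stays in the FOB price.
From CFR to FOB, the seller no longer bears: freight.
FOB price = 96342.43 − 2091.71 = 94250.72

FOB price: CNY 94250.72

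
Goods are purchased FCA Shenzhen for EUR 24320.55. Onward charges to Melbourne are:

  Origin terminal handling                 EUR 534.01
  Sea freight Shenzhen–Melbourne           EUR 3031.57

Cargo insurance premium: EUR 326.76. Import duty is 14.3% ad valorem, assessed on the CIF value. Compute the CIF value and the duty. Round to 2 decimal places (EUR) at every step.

CIF = FCA price + pre-shipment costs + freight + insurance
CIF = 24320.55 + 534.01 + 3031.57 + 326.76 = 28212.89
Import duty = 28212.89 × 14.3% = 4034.44

CIF value: EUR 28212.89; import duty: EUR 4034.44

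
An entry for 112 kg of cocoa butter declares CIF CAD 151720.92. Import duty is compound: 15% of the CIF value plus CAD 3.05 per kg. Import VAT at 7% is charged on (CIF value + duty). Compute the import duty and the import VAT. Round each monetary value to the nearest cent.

Ad valorem component: 151720.92 × 15% = 22758.14
Specific component: 112 × 3.05 = 341.60
Import duty = 22758.14 + 341.60 = 23099.74
VAT base = CIF + duty = 151720.92 + 23099.74 = 174820.66
Import VAT = 174820.66 × 7% = 12237.45

Import duty: CAD 23099.74; import VAT: CAD 12237.45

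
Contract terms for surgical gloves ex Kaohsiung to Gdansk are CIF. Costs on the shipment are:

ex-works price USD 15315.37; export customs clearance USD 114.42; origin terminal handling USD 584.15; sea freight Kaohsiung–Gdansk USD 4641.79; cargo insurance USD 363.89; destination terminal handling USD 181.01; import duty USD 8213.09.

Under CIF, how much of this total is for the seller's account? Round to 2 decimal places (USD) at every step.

CIF: the seller pays costs through ocean freight and marine insurance to the destination port.
Seller's account: goods 15315.37 + export clearance 114.42 + origin terminal 584.15 + freight 4641.79 + insurance 363.89 = 21019.62
Buyer's account: destination terminal 181.01 + duty 8213.09 = 8394.10

Seller's account: USD 21019.62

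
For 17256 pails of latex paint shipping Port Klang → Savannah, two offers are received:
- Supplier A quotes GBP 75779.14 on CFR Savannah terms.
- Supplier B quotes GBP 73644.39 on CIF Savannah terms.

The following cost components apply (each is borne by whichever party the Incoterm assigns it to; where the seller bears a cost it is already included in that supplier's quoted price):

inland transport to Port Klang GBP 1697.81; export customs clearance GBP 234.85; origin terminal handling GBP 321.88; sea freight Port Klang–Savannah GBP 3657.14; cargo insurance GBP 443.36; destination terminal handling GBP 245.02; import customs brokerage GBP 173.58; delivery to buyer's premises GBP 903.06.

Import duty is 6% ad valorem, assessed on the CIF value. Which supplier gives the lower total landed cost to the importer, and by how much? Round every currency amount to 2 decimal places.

Supplier A (CFR):
CIF value = CFR price + insurance = 75779.14 + 443.36 = 76222.50
Import duty = 76222.50 × 6% = 4573.35
Buyer bears (A): 443.36 + 245.02 + 173.58 + 903.06 = 1765.02
Landed cost (A) = invoice 75779.14 + 1765.02 + duty 4573.35 = 82117.51
Supplier B (CIF):
The CIF price already equals the CIF value: 73644.39
Import duty = 73644.39 × 6% = 4418.66
Buyer bears (B): 245.02 + 173.58 + 903.06 = 1321.66
Landed cost (B) = invoice 73644.39 + 1321.66 + duty 4418.66 = 79384.71
Difference = |82117.51 − 79384.71| = 2732.80

Supplier B is cheaper by GBP 2732.80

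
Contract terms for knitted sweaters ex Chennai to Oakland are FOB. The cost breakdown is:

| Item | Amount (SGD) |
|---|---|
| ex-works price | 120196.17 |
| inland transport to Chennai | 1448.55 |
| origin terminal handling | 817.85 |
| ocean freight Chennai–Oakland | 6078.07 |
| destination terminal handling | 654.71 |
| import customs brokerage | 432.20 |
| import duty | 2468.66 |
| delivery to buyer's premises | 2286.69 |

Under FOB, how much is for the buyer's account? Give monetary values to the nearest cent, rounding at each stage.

Buyer's account: SGD 11920.33

FOB: the seller bears costs until goods are on board at the origin port; the buyer bears freight, insurance and all costs thereafter.
Seller's account: goods 120196.17 + inland to port 1448.55 + origin terminal 817.85 = 122462.57
Buyer's account: freight 6078.07 + destination terminal 654.71 + brokerage 432.20 + duty 2468.66 + delivery 2286.69 = 11920.33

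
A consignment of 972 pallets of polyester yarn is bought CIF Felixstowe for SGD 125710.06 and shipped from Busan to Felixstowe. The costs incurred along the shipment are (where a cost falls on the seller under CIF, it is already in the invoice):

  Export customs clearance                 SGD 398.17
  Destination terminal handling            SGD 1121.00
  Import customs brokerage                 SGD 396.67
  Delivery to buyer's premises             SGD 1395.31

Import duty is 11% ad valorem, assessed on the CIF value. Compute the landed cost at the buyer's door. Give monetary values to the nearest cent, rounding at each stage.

Total landed cost: SGD 142451.15

CIF: the seller pays costs through ocean freight and marine insurance to the destination port.
Already in the invoice (seller's account under CIF): export clearance — exclude.
The CIF price already equals the CIF value: 125710.06
Import duty = 125710.06 × 11% = 13828.11
Buyer bears: destination terminal 1121.00 + brokerage 396.67 + delivery 1395.31 + duty 13828.11 = 16741.09
Landed cost = invoice 125710.06 + 16741.09 = 142451.15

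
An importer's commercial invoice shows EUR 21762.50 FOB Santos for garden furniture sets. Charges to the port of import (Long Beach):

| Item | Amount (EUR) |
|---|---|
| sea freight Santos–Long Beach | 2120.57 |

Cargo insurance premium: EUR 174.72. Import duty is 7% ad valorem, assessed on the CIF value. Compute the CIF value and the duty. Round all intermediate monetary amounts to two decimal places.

CIF value: EUR 24057.79; import duty: EUR 1684.05

CIF = FOB price + freight + insurance
CIF = 21762.50 + 2120.57 + 174.72 = 24057.79
Import duty = 24057.79 × 7% = 1684.05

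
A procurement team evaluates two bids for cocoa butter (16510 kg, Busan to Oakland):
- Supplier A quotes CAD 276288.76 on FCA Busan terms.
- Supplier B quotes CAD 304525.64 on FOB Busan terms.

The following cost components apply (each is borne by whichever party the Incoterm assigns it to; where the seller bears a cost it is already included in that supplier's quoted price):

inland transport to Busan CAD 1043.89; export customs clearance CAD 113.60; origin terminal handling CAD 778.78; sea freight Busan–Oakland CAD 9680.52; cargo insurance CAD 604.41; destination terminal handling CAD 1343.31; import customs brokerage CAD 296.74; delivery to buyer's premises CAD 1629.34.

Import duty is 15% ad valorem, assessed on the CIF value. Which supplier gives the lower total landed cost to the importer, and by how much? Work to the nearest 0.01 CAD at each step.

Supplier A is cheaper by CAD 31576.82

Supplier A (FCA):
CIF value = FCA price + origin terminal + freight + insurance = 276288.76 + 778.78 + 9680.52 + 604.41 = 287352.47
Import duty = 287352.47 × 15% = 43102.87
Buyer bears (A): 778.78 + 9680.52 + 604.41 + 1343.31 + 296.74 + 1629.34 = 14333.10
Landed cost (A) = invoice 276288.76 + 14333.10 + duty 43102.87 = 333724.73
Supplier B (FOB):
CIF value = FOB price + freight + insurance = 304525.64 + 9680.52 + 604.41 = 314810.57
Import duty = 314810.57 × 15% = 47221.59
Buyer bears (B): 9680.52 + 604.41 + 1343.31 + 296.74 + 1629.34 = 13554.32
Landed cost (B) = invoice 304525.64 + 13554.32 + duty 47221.59 = 365301.55
Difference = |333724.73 − 365301.55| = 31576.82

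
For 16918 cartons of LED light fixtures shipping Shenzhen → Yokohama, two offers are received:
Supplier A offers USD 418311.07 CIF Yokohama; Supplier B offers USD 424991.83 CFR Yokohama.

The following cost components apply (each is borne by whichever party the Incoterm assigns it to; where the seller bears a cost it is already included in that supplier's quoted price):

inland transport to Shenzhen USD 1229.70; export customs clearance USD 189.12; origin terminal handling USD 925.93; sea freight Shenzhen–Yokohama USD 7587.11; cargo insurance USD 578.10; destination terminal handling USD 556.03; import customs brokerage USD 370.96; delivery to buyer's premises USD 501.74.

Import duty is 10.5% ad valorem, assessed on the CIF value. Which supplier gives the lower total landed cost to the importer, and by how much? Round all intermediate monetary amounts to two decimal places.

Supplier A is cheaper by USD 8021.04

Supplier A (CIF):
The CIF price already equals the CIF value: 418311.07
Import duty = 418311.07 × 10.5% = 43922.66
Buyer bears (A): 556.03 + 370.96 + 501.74 = 1428.73
Landed cost (A) = invoice 418311.07 + 1428.73 + duty 43922.66 = 463662.46
Supplier B (CFR):
CIF value = CFR price + insurance = 424991.83 + 578.10 = 425569.93
Import duty = 425569.93 × 10.5% = 44684.84
Buyer bears (B): 578.10 + 556.03 + 370.96 + 501.74 = 2006.83
Landed cost (B) = invoice 424991.83 + 2006.83 + duty 44684.84 = 471683.50
Difference = |463662.46 − 471683.50| = 8021.04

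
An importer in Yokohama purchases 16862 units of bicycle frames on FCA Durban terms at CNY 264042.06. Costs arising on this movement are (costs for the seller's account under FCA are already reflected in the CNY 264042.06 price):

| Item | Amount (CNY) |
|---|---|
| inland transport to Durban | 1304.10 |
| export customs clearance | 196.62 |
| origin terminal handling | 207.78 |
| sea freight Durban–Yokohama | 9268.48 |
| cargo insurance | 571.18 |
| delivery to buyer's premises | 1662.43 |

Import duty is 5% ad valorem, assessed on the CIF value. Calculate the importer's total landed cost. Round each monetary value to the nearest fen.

Total landed cost: CNY 289456.41

FCA: the seller delivers export-cleared goods to the carrier; the buyer bears costs from that point.
Already in the invoice (seller's account under FCA): inland to port, export clearance — exclude.
CIF value = FCA price + origin terminal + freight + insurance = 264042.06 + 207.78 + 9268.48 + 571.18 = 274089.50
Import duty = 274089.50 × 5% = 13704.48
Buyer bears: origin terminal 207.78 + freight 9268.48 + insurance 571.18 + delivery 1662.43 + duty 13704.48 = 25414.35
Landed cost = invoice 264042.06 + 25414.35 = 289456.41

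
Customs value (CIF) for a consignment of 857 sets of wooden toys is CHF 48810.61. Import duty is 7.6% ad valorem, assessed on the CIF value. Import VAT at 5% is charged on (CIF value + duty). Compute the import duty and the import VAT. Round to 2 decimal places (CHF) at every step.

Import duty = 48810.61 × 7.6% = 3709.61
VAT base = CIF + duty = 48810.61 + 3709.61 = 52520.22
Import VAT = 52520.22 × 5% = 2626.01

Import duty: CHF 3709.61; import VAT: CHF 2626.01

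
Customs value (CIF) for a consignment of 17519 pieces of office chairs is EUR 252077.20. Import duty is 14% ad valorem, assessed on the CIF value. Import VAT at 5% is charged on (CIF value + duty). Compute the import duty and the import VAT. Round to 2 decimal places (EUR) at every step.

Import duty = 252077.20 × 14% = 35290.81
VAT base = CIF + duty = 252077.20 + 35290.81 = 287368.01
Import VAT = 287368.01 × 5% = 14368.40

Import duty: EUR 35290.81; import VAT: EUR 14368.40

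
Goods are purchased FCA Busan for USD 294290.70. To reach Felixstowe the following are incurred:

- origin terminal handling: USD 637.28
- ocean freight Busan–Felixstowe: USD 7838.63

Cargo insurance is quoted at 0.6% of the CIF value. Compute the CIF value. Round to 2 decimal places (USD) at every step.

CIF value: USD 304594.18

Let C be the CIF value. C = FCA price + pre-shipment costs + freight + 0.6% × C
C − 0.6% × C = 294290.70 + 637.28 + 7838.63
0.994 × C = 302766.61
C = 302766.61 / 0.994 = 304594.18
Insurance premium = 0.6% × 304594.18 = 1827.57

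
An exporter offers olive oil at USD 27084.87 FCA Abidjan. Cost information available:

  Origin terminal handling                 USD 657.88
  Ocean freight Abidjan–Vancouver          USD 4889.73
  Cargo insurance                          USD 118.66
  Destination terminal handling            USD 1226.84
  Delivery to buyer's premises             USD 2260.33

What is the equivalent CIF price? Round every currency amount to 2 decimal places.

CIF price: USD 32751.14

Not relevant to the conversion: destination terminal, delivery — on the buyer under both terms; not part of either seller's price.
From FCA to CIF, the seller additionally bears: origin terminal, freight, insurance.
CIF price = 27084.87 + 657.88 + 4889.73 + 118.66 = 32751.14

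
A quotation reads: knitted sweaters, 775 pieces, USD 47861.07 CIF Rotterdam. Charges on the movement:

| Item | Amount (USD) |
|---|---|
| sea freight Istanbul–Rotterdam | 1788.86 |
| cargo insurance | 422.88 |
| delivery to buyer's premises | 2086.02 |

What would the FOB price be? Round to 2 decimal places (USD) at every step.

FOB price: USD 45649.33

Not relevant to the conversion: delivery — on the buyer under both terms; not part of either seller's price.
From CIF to FOB, the seller no longer bears: freight, insurance.
FOB price = 47861.07 − 1788.86 − 422.88 = 45649.33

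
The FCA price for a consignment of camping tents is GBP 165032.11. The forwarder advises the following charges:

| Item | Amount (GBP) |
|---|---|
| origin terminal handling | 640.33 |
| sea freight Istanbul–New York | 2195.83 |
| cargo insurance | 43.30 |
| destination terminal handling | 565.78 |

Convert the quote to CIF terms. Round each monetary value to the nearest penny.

CIF price: GBP 167911.57

Not relevant to the conversion: destination terminal — on the buyer under both terms; not part of either seller's price.
From FCA to CIF, the seller additionally bears: origin terminal, freight, insurance.
CIF price = 165032.11 + 640.33 + 2195.83 + 43.30 = 167911.57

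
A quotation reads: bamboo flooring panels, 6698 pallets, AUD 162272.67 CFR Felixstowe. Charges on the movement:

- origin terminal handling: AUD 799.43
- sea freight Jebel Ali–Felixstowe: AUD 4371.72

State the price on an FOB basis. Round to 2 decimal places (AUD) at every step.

Not relevant to the conversion: origin terminal — on the seller under both CFR and FOB; already in the CFR price and stays in the FOB price.
From CFR to FOB, the seller no longer bears: freight.
FOB price = 162272.67 − 4371.72 = 157900.95

FOB price: AUD 157900.95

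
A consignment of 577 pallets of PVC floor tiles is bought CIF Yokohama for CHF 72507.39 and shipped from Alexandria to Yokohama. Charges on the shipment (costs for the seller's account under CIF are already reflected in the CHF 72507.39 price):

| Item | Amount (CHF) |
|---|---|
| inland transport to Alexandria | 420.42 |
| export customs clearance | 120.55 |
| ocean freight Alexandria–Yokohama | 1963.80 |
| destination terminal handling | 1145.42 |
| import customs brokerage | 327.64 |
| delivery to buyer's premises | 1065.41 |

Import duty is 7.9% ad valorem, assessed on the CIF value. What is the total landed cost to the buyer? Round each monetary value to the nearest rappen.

Total landed cost: CHF 80773.94

CIF: the seller pays costs through ocean freight and marine insurance to the destination port.
Already in the invoice (seller's account under CIF): inland to port, export clearance, freight — exclude.
The CIF price already equals the CIF value: 72507.39
Import duty = 72507.39 × 7.9% = 5728.08
Buyer bears: destination terminal 1145.42 + brokerage 327.64 + delivery 1065.41 + duty 5728.08 = 8266.55
Landed cost = invoice 72507.39 + 8266.55 = 80773.94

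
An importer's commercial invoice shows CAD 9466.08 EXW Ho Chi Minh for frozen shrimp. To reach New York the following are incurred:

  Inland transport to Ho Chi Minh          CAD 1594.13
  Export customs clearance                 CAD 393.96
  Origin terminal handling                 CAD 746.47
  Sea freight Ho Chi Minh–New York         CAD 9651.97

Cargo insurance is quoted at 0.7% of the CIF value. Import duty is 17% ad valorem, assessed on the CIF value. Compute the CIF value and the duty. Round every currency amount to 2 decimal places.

Let C be the CIF value. C = EXW price + pre-shipment costs + freight + 0.7% × C
C − 0.7% × C = 9466.08 + 1594.13 + 393.96 + 746.47 + 9651.97
0.993 × C = 21852.61
C = 21852.61 / 0.993 = 22006.66
Insurance premium = 0.7% × 22006.66 = 154.05
Import duty = 22006.66 × 17% = 3741.13

CIF value: CAD 22006.66; import duty: CAD 3741.13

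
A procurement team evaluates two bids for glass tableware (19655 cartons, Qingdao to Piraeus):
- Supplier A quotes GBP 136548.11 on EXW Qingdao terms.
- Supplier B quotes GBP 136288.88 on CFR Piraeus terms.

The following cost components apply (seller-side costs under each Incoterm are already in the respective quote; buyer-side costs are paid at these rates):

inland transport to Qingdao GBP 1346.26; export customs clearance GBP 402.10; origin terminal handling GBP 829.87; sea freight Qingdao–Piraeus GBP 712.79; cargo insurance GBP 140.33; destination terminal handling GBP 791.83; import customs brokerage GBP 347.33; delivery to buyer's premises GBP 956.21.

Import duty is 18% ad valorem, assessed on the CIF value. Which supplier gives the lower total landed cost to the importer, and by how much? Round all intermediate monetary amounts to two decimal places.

Supplier A (EXW):
CIF value = EXW price + inland to port + export clearance + origin terminal + freight + insurance = 136548.11 + 1346.26 + 402.10 + 829.87 + 712.79 + 140.33 = 139979.46
Import duty = 139979.46 × 18% = 25196.30
Buyer bears (A): 1346.26 + 402.10 + 829.87 + 712.79 + 140.33 + 791.83 + 347.33 + 956.21 = 5526.72
Landed cost (A) = invoice 136548.11 + 5526.72 + duty 25196.30 = 167271.13
Supplier B (CFR):
CIF value = CFR price + insurance = 136288.88 + 140.33 = 136429.21
Import duty = 136429.21 × 18% = 24557.26
Buyer bears (B): 140.33 + 791.83 + 347.33 + 956.21 = 2235.70
Landed cost (B) = invoice 136288.88 + 2235.70 + duty 24557.26 = 163081.84
Difference = |167271.13 − 163081.84| = 4189.29

Supplier B is cheaper by GBP 4189.29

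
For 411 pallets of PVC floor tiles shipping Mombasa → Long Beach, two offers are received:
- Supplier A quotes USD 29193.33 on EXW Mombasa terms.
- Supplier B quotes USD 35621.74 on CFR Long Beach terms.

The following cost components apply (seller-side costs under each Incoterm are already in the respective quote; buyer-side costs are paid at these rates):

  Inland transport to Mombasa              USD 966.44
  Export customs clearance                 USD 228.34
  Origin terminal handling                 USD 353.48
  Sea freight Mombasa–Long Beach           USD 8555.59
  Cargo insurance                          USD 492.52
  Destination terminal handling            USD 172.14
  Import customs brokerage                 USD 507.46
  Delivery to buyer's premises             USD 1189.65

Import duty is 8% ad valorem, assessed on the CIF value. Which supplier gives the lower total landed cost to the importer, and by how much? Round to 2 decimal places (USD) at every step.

Supplier A (EXW):
CIF value = EXW price + inland to port + export clearance + origin terminal + freight + insurance = 29193.33 + 966.44 + 228.34 + 353.48 + 8555.59 + 492.52 = 39789.70
Import duty = 39789.70 × 8% = 3183.18
Buyer bears (A): 966.44 + 228.34 + 353.48 + 8555.59 + 492.52 + 172.14 + 507.46 + 1189.65 = 12465.62
Landed cost (A) = invoice 29193.33 + 12465.62 + duty 3183.18 = 44842.13
Supplier B (CFR):
CIF value = CFR price + insurance = 35621.74 + 492.52 = 36114.26
Import duty = 36114.26 × 8% = 2889.14
Buyer bears (B): 492.52 + 172.14 + 507.46 + 1189.65 = 2361.77
Landed cost (B) = invoice 35621.74 + 2361.77 + duty 2889.14 = 40872.65
Difference = |44842.13 − 40872.65| = 3969.48

Supplier B is cheaper by USD 3969.48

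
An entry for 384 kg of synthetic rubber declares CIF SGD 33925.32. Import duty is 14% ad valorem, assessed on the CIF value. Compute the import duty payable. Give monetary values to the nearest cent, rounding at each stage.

Import duty = 33925.32 × 14% = 4749.54

Import duty: SGD 4749.54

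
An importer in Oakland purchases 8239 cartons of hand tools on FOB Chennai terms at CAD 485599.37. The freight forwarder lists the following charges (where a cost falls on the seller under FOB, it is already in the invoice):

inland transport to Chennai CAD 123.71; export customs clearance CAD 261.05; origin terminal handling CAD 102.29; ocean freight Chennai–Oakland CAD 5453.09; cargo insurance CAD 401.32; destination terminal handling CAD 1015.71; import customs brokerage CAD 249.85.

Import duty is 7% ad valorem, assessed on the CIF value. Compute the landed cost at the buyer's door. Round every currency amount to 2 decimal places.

Total landed cost: CAD 527121.10

FOB: the seller bears costs until goods are on board at the origin port; the buyer bears freight, insurance and all costs thereafter.
Already in the invoice (seller's account under FOB): inland to port, export clearance, origin terminal — exclude.
CIF value = FOB price + freight + insurance = 485599.37 + 5453.09 + 401.32 = 491453.78
Import duty = 491453.78 × 7% = 34401.76
Buyer bears: freight 5453.09 + insurance 401.32 + destination terminal 1015.71 + brokerage 249.85 + duty 34401.76 = 41521.73
Landed cost = invoice 485599.37 + 41521.73 = 527121.10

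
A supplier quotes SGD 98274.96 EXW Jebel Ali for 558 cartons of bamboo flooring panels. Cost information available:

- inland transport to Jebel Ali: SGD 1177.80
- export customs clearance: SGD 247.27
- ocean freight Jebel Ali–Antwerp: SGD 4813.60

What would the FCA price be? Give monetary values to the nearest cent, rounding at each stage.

Not relevant to the conversion: freight — on the buyer under both terms; not part of either seller's price.
From EXW to FCA, the seller additionally bears: inland to port, export clearance.
FCA price = 98274.96 + 1177.80 + 247.27 = 99700.03

FCA price: SGD 99700.03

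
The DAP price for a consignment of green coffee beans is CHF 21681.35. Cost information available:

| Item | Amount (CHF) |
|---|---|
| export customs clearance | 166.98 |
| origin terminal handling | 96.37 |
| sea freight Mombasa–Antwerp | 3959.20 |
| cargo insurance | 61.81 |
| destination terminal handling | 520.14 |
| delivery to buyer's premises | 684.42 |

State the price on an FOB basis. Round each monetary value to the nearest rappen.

FOB price: CHF 16455.78

Not relevant to the conversion: origin terminal, export clearance — on the seller under both DAP and FOB; already in the DAP price and stays in the FOB price.
From DAP to FOB, the seller no longer bears: freight, insurance, destination terminal, delivery.
FOB price = 21681.35 − 3959.20 − 61.81 − 520.14 − 684.42 = 16455.78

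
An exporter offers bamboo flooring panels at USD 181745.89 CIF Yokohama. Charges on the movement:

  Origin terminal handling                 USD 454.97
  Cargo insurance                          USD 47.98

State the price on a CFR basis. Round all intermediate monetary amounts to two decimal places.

Not relevant to the conversion: origin terminal — on the seller under both CIF and CFR; already in the CIF price and stays in the CFR price.
From CIF to CFR, the seller no longer bears: insurance.
CFR price = 181745.89 − 47.98 = 181697.91

CFR price: USD 181697.91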